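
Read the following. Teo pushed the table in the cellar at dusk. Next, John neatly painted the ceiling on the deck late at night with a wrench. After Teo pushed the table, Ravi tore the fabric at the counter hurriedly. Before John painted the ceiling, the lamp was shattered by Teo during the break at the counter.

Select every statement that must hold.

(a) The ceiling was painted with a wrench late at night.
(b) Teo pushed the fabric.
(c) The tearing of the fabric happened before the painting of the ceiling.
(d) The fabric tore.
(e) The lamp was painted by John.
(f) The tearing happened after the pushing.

(a), (d), (f)

(a) Entailed — every conjunct here is already in the original painting event.
(b) Not entailed — Teo pushed the table, not the fabric; the fabric belongs to the tearing event.
(c) Not entailed — the narrative doesn't order the tearing relative to the painting.
(d) Entailed — 'Ravi tore the fabric' is causative; it entails the inchoative 'the fabric tore'.
(e) Not entailed — John painted the ceiling, not the lamp; the lamp belongs to the shattering event.
(f) Entailed — the narrative places the pushing before the tearing.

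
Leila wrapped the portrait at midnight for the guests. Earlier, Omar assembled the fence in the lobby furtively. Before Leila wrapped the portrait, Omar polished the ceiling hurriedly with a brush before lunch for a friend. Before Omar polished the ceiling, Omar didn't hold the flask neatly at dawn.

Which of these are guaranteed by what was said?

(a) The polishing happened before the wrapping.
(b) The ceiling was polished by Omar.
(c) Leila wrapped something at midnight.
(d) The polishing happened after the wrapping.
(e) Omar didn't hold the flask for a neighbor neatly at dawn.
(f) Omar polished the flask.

(a), (b), (c), (e)

(a) Entailed — the narrative places the polishing before the wrapping.
(b) Entailed — the original entails any weakening of itself; this just drops 'hurriedly', 'with a brush', 'before lunch', 'for a friend'.
(c) Entailed — this follows by dropping conjuncts from the wrapping event's description.
(d) Not entailed — the narrative places the polishing before the wrapping, not after.
(e) Entailed — under negation, adding a further restriction is entailed: if no such holding event occurred, none occurred for a neighbor either.
(f) Not entailed — Omar polished the ceiling, not the flask; the flask belongs to the holding event.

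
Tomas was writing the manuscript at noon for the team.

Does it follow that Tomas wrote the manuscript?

no

'was writing' is progressive; for an accomplishment like 'write the manuscript', it doesn't entail completion.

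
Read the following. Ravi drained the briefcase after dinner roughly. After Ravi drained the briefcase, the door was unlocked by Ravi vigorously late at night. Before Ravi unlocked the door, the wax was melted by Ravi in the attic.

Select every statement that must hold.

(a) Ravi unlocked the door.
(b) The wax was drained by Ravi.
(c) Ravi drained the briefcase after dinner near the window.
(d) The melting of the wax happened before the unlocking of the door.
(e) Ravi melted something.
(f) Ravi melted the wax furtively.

(a) Entailed — the original entails any weakening of itself; this just drops 'late at night', 'vigorously'.
(b) Not entailed — Ravi drained the briefcase, not the wax; the wax belongs to the melting event.
(c) Not entailed — 'near the window' adds information not in the original event.
(d) Entailed — the narrative places the melting before the unlocking.
(e) Entailed — dropping 'in the attic' and generalizing the patient leaves a sub-description the original still satisfies.
(f) Not entailed — 'furtively' adds information not in the original event.

(a), (d), (e)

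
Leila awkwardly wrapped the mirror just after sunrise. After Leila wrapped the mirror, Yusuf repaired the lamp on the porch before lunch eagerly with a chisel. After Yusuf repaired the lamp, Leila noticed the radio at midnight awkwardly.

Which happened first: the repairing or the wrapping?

the wrapping

The connectives place the wrapping before the repairing.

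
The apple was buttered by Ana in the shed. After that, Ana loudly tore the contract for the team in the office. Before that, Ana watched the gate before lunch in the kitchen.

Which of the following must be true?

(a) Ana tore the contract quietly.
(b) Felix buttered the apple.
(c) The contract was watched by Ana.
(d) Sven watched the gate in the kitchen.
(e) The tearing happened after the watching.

(e)

(a) Not entailed — 'quietly' adds a manner not in (and inconsistent with) the original.
(b) Not entailed — the passage has Ana buttering the apple, not Felix.
(c) Not entailed — Ana watched the gate, not the contract; the contract belongs to the tearing event.
(d) Not entailed — the passage has Ana watching the gate, not Sven.
(e) Entailed — the narrative places the watching before the tearing.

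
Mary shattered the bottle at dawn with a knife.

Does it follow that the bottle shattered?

'Mary shattered the bottle' is the causative; it entails the inchoative 'the bottle shattered'.

yes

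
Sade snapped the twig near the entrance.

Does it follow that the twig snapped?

yes

'Sade snapped the twig' is the causative; it entails the inchoative 'the twig snapped'.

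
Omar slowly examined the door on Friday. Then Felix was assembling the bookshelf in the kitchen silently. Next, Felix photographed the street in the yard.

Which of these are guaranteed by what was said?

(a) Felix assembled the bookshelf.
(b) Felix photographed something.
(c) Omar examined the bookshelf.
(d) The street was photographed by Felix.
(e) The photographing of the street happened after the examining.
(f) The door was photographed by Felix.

(a) Not entailed — 'was assembling' is progressive on an accomplishment; it does not entail the completed 'assembled'.
(b) Entailed — every conjunct here is already in the original photographing event.
(c) Not entailed — Omar examined the door, not the bookshelf; the bookshelf belongs to the assembling event.
(d) Entailed — dropping 'in the yard' leaves a sub-description the original still satisfies.
(e) Entailed — the narrative places the examining before the photographing.
(f) Not entailed — Felix photographed the street, not the door; the door belongs to the examining event.

(b), (d), (e)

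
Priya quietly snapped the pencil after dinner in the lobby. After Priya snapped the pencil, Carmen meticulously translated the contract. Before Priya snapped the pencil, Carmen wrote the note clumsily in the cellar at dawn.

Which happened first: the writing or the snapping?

The connectives place the writing before the snapping.

the writing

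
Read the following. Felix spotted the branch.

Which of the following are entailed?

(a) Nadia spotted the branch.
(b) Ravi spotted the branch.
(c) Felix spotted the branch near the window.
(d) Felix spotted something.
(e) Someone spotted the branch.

(d), (e)

(a) Not entailed — the passage has Felix spotting the branch, not Nadia.
(b) Not entailed — the passage has Felix spotting the branch, not Ravi.
(c) Not entailed — 'near the window' adds information not in the original event.
(d) Entailed — generalizing the patient leaves a sub-description the original still satisfies.
(e) Entailed — generalizing the agent leaves a sub-description the original still satisfies.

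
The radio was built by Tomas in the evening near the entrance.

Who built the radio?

'Tomas' marks the agent of the building event.

Tomas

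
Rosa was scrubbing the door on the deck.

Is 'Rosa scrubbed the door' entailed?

yes

'scrub' is atelic; if Rosa was scrubbing the door, then Rosa scrubbed the door (for some time).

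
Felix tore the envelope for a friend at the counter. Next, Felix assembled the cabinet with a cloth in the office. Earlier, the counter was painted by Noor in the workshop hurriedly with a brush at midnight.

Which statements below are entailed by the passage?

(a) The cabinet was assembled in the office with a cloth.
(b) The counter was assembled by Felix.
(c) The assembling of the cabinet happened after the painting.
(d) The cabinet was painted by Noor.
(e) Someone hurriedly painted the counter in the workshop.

(a) Entailed — this follows by dropping conjuncts from the assembling event's description.
(b) Not entailed — Felix assembled the cabinet, not the counter; the counter belongs to the painting event.
(c) Entailed — the narrative places the painting before the assembling.
(d) Not entailed — Noor painted the counter, not the cabinet; the cabinet belongs to the assembling event.
(e) Entailed — the original entails any weakening of itself; this just drops 'at midnight', 'with a brush' and generalizes the agent.

(a), (c), (e)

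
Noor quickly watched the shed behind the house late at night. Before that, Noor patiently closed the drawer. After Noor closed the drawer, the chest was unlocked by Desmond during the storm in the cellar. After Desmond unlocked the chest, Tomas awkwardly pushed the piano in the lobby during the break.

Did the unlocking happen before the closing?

The narrative orders the closing before the unlocking.

no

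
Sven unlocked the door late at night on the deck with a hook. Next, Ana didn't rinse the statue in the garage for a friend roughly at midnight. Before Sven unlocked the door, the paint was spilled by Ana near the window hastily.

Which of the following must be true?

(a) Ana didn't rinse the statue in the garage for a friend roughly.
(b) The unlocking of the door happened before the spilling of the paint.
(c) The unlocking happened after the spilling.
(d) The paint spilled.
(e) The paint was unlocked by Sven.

(c), (d)

(a) Not entailed — dropping 'at midnight' under negation is not valid — the original leaves open that Ana rinsed the statue some other way.
(b) Not entailed — the narrative places the spilling before the unlocking, not after.
(c) Entailed — the narrative places the spilling before the unlocking.
(d) Entailed — 'Ana spilled the paint' is causative; it entails the inchoative 'the paint spilled'.
(e) Not entailed — Sven unlocked the door, not the paint; the paint belongs to the spilling event.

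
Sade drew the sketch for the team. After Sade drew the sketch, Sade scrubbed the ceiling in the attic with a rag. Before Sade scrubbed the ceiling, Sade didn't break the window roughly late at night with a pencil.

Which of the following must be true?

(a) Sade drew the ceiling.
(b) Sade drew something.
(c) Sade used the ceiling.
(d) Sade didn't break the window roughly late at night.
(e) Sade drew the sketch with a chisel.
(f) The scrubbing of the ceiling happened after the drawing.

(a) Not entailed — Sade drew the sketch, not the ceiling; the ceiling belongs to the scrubbing event.
(b) Entailed — the original entails any weakening of itself; this just drops 'for the team' and generalizes the patient.
(c) Not entailed — the ceiling is the patient, not an instrument — Sade used a rag.
(d) Not entailed — dropping 'with a pencil' under negation is not valid — the original leaves open that Sade broke the window some other way.
(e) Not entailed — 'with a chisel' adds information not in the original event.
(f) Entailed — the narrative places the drawing before the scrubbing.

(b), (f)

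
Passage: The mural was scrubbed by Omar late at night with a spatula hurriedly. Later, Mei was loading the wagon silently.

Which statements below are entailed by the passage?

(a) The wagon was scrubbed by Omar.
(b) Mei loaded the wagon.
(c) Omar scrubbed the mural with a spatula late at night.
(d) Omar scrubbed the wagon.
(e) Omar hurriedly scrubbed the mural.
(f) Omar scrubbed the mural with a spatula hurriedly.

(c), (e), (f)

(a) Not entailed — Omar scrubbed the mural, not the wagon; the wagon belongs to the loading event.
(b) Not entailed — 'was loading' is progressive on an accomplishment; it does not entail the completed 'loaded'.
(c) Entailed — this follows by dropping conjuncts from the scrubbing event's description.
(d) Not entailed — Omar scrubbed the mural, not the wagon; the wagon belongs to the loading event.
(e) Entailed — every conjunct here is already in the original scrubbing event.
(f) Entailed — dropping 'late at night' leaves a sub-description the original still satisfies.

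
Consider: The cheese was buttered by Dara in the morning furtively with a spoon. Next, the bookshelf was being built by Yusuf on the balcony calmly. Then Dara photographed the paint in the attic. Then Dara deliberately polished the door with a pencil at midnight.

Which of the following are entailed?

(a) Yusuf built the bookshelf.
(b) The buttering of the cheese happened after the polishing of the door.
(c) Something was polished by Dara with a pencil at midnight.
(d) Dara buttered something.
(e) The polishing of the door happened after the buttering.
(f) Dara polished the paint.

(a) Not entailed — 'was building' is progressive on an accomplishment; it does not entail the completed 'built'.
(b) Not entailed — the narrative places the buttering before the polishing, not after.
(c) Entailed — this follows by dropping conjuncts from the polishing event's description.
(d) Entailed — this follows by dropping conjuncts from the buttering event's description.
(e) Entailed — the narrative places the buttering before the polishing.
(f) Not entailed — Dara polished the door, not the paint; the paint belongs to the photographing event.

(c), (d), (e)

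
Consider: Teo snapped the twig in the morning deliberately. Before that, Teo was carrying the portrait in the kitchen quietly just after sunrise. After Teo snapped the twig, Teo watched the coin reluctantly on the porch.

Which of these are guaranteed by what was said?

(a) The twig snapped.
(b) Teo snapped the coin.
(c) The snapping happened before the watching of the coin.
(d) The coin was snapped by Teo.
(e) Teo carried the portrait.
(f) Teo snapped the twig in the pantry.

(a), (c), (e)

(a) Entailed — 'Teo snapped the twig' is causative; it entails the inchoative 'the twig snapped'.
(b) Not entailed — Teo snapped the twig, not the coin; the coin belongs to the watching event.
(c) Entailed — the narrative places the snapping before the watching.
(d) Not entailed — Teo snapped the twig, not the coin; the coin belongs to the watching event.
(e) Entailed — 'carry' is an activity; 'was carrying' entails that some carrying happened, so 'carried' holds.
(f) Not entailed — 'in the pantry' adds information not in the original event.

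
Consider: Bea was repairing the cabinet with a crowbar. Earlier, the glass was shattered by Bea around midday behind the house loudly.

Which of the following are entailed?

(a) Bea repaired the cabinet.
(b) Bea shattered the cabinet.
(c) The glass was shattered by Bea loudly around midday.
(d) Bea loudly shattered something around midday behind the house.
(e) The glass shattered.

(a) Not entailed — 'was repairing' is progressive on an accomplishment; it does not entail the completed 'repaired'.
(b) Not entailed — Bea shattered the glass, not the cabinet; the cabinet belongs to the repairing event.
(c) Entailed — every conjunct here is already in the original shattering event.
(d) Entailed — generalizing the patient leaves a sub-description the original still satisfies.
(e) Entailed — 'Bea shattered the glass' is causative; it entails the inchoative 'the glass shattered'.

(c), (d), (e)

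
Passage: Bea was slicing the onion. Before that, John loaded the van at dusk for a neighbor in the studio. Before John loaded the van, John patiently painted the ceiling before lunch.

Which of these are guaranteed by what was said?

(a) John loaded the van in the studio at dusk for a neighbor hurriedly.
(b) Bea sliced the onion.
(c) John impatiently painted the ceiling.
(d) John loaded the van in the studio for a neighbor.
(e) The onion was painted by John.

(d)

(a) Not entailed — 'hurriedly' adds information not in the original event.
(b) Not entailed — 'was slicing' is progressive on an accomplishment; it does not entail the completed 'sliced'.
(c) Not entailed — 'impatiently' adds a manner not in (and inconsistent with) the original.
(d) Entailed — every conjunct here is already in the original loading event.
(e) Not entailed — John painted the ceiling, not the onion; the onion belongs to the slicing event.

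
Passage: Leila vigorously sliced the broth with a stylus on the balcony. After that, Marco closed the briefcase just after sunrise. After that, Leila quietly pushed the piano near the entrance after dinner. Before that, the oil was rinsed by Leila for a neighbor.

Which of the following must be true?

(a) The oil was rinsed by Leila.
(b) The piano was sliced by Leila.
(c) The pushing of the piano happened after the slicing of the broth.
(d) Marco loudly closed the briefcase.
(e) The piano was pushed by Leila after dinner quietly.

(a), (c), (e)

(a) Entailed — every conjunct here is already in the original rinsing event.
(b) Not entailed — Leila sliced the broth, not the piano; the piano belongs to the pushing event.
(c) Entailed — the narrative places the slicing before the pushing.
(d) Not entailed — 'loudly' adds information not in the original event.
(e) Entailed — the original entails any weakening of itself; this just drops 'near the entrance'.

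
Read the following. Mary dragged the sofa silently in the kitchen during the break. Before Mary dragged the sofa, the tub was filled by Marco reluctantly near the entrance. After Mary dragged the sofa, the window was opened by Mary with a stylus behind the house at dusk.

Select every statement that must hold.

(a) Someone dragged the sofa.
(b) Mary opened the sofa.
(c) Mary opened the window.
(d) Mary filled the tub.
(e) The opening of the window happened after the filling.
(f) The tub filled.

(a) Entailed — the original entails any weakening of itself; this just drops 'in the kitchen', 'during the break', 'silently' and generalizes the agent.
(b) Not entailed — Mary opened the window, not the sofa; the sofa belongs to the dragging event.
(c) Entailed — every conjunct here is already in the original opening event.
(d) Not entailed — the passage has Marco filling the tub, not Mary.
(e) Entailed — the narrative places the filling before the opening.
(f) Entailed — 'Marco filled the tub' is causative; it entails the inchoative 'the tub filled'.

(a), (c), (e), (f)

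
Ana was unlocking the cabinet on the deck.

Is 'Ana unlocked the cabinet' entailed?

no

'was unlocking' is progressive; for an accomplishment like 'unlock the cabinet', it doesn't entail completion.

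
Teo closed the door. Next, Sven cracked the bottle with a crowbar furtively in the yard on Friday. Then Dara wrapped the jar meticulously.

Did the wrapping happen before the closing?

The narrative orders the closing before the wrapping.

no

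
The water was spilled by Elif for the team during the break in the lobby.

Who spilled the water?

'Elif' marks the agent of the spilling event.

Elif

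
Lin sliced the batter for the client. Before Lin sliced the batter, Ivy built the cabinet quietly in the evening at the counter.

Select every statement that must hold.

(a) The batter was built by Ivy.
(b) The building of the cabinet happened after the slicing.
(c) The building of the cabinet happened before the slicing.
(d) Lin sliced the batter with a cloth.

(a) Not entailed — Ivy built the cabinet, not the batter; the batter belongs to the slicing event.
(b) Not entailed — the narrative places the building before the slicing, not after.
(c) Entailed — the narrative places the building before the slicing.
(d) Not entailed — 'with a cloth' adds information not in the original event.

(c)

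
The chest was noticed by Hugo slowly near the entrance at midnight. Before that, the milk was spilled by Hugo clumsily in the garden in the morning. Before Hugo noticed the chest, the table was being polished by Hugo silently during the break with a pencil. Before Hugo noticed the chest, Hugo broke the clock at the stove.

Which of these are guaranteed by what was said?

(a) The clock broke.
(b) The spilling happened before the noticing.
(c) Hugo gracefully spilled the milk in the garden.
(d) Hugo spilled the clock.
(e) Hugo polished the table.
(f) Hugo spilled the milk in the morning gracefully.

(a) Entailed — 'Hugo broke the clock' is causative; it entails the inchoative 'the clock broke'.
(b) Entailed — the narrative places the spilling before the noticing.
(c) Not entailed — 'gracefully' adds a manner not in (and inconsistent with) the original.
(d) Not entailed — Hugo spilled the milk, not the clock; the clock belongs to the breaking event.
(e) Entailed — 'polish' is an activity; 'was polishing' entails that some polishing happened, so 'polished' holds.
(f) Not entailed — 'gracefully' adds a manner not in (and inconsistent with) the original.

(a), (b), (e)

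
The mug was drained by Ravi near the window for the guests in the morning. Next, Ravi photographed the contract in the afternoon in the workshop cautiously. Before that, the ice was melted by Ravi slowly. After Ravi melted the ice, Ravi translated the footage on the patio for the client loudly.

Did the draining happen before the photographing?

The narrative orders the draining before the photographing.

yes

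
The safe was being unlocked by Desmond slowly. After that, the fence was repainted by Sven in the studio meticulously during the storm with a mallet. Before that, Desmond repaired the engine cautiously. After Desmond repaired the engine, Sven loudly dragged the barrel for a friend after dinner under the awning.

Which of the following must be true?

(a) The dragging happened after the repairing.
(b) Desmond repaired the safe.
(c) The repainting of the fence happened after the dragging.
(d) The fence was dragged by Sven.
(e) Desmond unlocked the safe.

(a)

(a) Entailed — the narrative places the repairing before the dragging.
(b) Not entailed — Desmond repaired the engine, not the safe; the safe belongs to the unlocking event.
(c) Not entailed — the narrative doesn't order the dragging relative to the repainting.
(d) Not entailed — Sven dragged the barrel, not the fence; the fence belongs to the repainting event.
(e) Not entailed — 'was unlocking' is progressive on an accomplishment; it does not entail the completed 'unlocked'.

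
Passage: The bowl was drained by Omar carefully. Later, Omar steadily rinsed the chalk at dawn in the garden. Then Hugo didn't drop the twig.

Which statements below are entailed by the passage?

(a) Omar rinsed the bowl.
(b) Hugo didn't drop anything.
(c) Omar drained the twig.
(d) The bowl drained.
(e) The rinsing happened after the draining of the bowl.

(d), (e)

(a) Not entailed — Omar rinsed the chalk, not the bowl; the bowl belongs to the draining event.
(b) Not entailed — the original only denies this specific event; Hugo may have dropped something else.
(c) Not entailed — Omar drained the bowl, not the twig; the twig belongs to the dropping event.
(d) Entailed — 'Omar drained the bowl' is causative; it entails the inchoative 'the bowl drained'.
(e) Entailed — the narrative places the draining before the rinsing.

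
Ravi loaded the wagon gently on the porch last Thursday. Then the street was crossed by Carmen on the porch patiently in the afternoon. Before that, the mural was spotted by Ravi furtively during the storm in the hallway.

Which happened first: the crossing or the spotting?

The connectives place the spotting before the crossing.

the spotting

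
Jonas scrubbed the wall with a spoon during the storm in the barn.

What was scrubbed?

the wall

'the wall' marks the patient of the scrubbing event.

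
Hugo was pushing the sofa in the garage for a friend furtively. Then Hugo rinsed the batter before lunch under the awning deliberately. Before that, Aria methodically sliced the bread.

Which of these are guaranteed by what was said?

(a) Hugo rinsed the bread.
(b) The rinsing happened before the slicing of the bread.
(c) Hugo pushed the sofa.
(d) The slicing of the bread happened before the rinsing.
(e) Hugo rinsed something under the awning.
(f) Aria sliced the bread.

(c), (d), (e), (f)

(a) Not entailed — Hugo rinsed the batter, not the bread; the bread belongs to the slicing event.
(b) Not entailed — the narrative places the slicing before the rinsing, not after.
(c) Entailed — 'push' is an activity; 'was pushing' entails that some pushing happened, so 'pushed' holds.
(d) Entailed — the narrative places the slicing before the rinsing.
(e) Entailed — the original entails any weakening of itself; this just drops 'before lunch', 'deliberately' and generalizes the patient.
(f) Entailed — this follows by dropping conjuncts from the slicing event's description.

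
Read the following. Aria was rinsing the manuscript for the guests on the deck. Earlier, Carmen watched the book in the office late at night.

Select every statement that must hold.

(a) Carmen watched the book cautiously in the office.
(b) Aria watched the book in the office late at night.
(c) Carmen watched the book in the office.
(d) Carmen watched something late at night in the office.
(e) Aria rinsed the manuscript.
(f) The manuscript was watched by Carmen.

(c), (d), (e)

(a) Not entailed — 'cautiously' adds information not in the original event.
(b) Not entailed — the passage has Carmen watching the book, not Aria.
(c) Entailed — dropping 'late at night' leaves a sub-description the original still satisfies.
(d) Entailed — the original entails any weakening of itself; this just generalizes the patient.
(e) Entailed — 'rinse' is an activity; 'was rinsing' entails that some rinsing happened, so 'rinsed' holds.
(f) Not entailed — Carmen watched the book, not the manuscript; the manuscript belongs to the rinsing event.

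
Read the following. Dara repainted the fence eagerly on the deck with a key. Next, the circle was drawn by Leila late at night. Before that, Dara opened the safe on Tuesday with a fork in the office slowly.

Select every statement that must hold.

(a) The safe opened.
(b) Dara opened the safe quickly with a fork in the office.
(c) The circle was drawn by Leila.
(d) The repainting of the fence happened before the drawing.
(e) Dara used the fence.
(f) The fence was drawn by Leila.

(a), (c), (d)

(a) Entailed — 'Dara opened the safe' is causative; it entails the inchoative 'the safe opened'.
(b) Not entailed — 'quickly' adds a manner not in (and inconsistent with) the original.
(c) Entailed — dropping 'late at night' leaves a sub-description the original still satisfies.
(d) Entailed — the narrative places the repainting before the drawing.
(e) Not entailed — the fence is the patient, not an instrument — Dara used a key.
(f) Not entailed — Leila drew the circle, not the fence; the fence belongs to the repainting event.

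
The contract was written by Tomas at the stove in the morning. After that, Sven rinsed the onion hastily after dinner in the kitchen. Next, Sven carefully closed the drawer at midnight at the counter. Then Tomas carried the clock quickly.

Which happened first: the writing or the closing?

The connectives place the writing before the closing.

the writing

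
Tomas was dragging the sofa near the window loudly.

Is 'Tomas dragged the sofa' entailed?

yes

'drag' is atelic; if Tomas was dragging the sofa, then Tomas dragged the sofa (for some time).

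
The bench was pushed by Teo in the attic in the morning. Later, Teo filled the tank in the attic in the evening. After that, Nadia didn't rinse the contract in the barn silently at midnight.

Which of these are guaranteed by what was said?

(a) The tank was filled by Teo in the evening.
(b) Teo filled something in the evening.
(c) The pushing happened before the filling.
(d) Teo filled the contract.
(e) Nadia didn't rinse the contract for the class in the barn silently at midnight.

(a) Entailed — this follows by dropping conjuncts from the filling event's description.
(b) Entailed — this follows by dropping conjuncts from the filling event's description.
(c) Entailed — the narrative places the pushing before the filling.
(d) Not entailed — Teo filled the tank, not the contract; the contract belongs to the rinsing event.
(e) Entailed — under negation, adding a further restriction is entailed: if no such rinsing event occurred, none occurred for the class either.

(a), (b), (c), (e)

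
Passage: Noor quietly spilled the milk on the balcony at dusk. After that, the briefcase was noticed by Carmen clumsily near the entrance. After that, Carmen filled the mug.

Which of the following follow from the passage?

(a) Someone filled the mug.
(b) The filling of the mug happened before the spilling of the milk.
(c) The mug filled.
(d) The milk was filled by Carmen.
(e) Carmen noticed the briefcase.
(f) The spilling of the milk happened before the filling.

(a), (c), (e), (f)

(a) Entailed — this follows by dropping conjuncts from the filling event's description.
(b) Not entailed — the narrative places the spilling before the filling, not after.
(c) Entailed — 'Carmen filled the mug' is causative; it entails the inchoative 'the mug filled'.
(d) Not entailed — Carmen filled the mug, not the milk; the milk belongs to the spilling event.
(e) Entailed — every conjunct here is already in the original noticing event.
(f) Entailed — the narrative places the spilling before the filling.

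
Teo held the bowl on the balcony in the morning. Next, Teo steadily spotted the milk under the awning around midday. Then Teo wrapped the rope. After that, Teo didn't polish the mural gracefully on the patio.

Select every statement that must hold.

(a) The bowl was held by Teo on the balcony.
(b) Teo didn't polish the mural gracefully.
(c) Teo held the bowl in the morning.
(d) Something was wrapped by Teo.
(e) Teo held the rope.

(a) Entailed — dropping 'in the morning' leaves a sub-description the original still satisfies.
(b) Not entailed — dropping 'on the patio' under negation is not valid — the original leaves open that Teo polished the mural some other way.
(c) Entailed — the original entails any weakening of itself; this just drops 'on the balcony'.
(d) Entailed — the original entails any weakening of itself; this just generalizes the patient.
(e) Not entailed — Teo held the bowl, not the rope; the rope belongs to the wrapping event.

(a), (c), (d)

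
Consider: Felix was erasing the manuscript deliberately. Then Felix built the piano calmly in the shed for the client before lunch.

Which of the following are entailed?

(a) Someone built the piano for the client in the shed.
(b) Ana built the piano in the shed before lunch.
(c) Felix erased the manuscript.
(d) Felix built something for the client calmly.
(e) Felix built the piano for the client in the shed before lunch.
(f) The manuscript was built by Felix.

(a), (d), (e)

(a) Entailed — every conjunct here is already in the original building event.
(b) Not entailed — the passage has Felix building the piano, not Ana.
(c) Not entailed — 'was erasing' is progressive on an accomplishment; it does not entail the completed 'erased'.
(d) Entailed — this follows by dropping conjuncts from the building event's description.
(e) Entailed — this follows by dropping conjuncts from the building event's description.
(f) Not entailed — Felix built the piano, not the manuscript; the manuscript belongs to the erasing event.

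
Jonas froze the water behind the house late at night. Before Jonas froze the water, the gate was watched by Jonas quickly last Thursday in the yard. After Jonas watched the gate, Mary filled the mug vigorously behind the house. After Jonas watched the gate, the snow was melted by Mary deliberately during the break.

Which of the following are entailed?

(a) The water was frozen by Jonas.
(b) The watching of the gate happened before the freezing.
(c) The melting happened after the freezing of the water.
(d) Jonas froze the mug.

(a), (b)

(a) Entailed — the original entails any weakening of itself; this just drops 'behind the house', 'late at night'.
(b) Entailed — the narrative places the watching before the freezing.
(c) Not entailed — the narrative doesn't order the freezing relative to the melting.
(d) Not entailed — Jonas froze the water, not the mug; the mug belongs to the filling event.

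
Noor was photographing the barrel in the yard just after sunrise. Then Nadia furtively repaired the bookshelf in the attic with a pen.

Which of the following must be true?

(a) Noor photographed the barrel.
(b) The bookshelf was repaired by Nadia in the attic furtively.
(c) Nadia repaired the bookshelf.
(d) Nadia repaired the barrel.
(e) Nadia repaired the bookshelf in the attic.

(a) Not entailed — 'was photographing' is progressive on an accomplishment; it does not entail the completed 'photographed'.
(b) Entailed — every conjunct here is already in the original repairing event.
(c) Entailed — dropping 'in the attic', 'with a pen', 'furtively' leaves a sub-description the original still satisfies.
(d) Not entailed — Nadia repaired the bookshelf, not the barrel; the barrel belongs to the photographing event.
(e) Entailed — the original entails any weakening of itself; this just drops 'with a pen', 'furtively'.

(b), (c), (e)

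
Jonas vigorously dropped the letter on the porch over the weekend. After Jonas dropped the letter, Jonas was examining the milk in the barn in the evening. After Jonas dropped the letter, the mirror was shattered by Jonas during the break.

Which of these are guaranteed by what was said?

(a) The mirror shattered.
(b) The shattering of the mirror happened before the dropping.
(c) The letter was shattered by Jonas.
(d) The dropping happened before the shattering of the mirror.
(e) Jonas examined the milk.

(a), (d), (e)

(a) Entailed — 'Jonas shattered the mirror' is causative; it entails the inchoative 'the mirror shattered'.
(b) Not entailed — the narrative places the dropping before the shattering, not after.
(c) Not entailed — Jonas shattered the mirror, not the letter; the letter belongs to the dropping event.
(d) Entailed — the narrative places the dropping before the shattering.
(e) Entailed — 'examine' is an activity; 'was examining' entails that some examining happened, so 'examined' holds.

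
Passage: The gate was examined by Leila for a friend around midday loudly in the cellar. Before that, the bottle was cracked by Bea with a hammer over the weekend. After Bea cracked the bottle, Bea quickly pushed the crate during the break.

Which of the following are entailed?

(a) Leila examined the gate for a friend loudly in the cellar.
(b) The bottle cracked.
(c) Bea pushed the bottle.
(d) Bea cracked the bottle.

(a) Entailed — dropping 'around midday' leaves a sub-description the original still satisfies.
(b) Entailed — 'Bea cracked the bottle' is causative; it entails the inchoative 'the bottle cracked'.
(c) Not entailed — Bea pushed the crate, not the bottle; the bottle belongs to the cracking event.
(d) Entailed — every conjunct here is already in the original cracking event.

(a), (b), (d)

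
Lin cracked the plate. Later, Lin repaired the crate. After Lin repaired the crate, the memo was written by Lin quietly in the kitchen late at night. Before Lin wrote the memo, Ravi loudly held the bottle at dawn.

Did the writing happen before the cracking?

no

The narrative orders the cracking before the writing.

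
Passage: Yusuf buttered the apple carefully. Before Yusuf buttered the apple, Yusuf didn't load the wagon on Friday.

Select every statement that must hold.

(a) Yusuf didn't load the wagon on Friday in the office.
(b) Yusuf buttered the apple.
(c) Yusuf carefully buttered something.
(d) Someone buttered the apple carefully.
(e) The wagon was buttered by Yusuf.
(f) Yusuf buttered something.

(a) Entailed — under negation, adding a further restriction is entailed: if no such loading event occurred, none occurred in the office either.
(b) Entailed — every conjunct here is already in the original buttering event.
(c) Entailed — every conjunct here is already in the original buttering event.
(d) Entailed — every conjunct here is already in the original buttering event.
(e) Not entailed — Yusuf buttered the apple, not the wagon; the wagon belongs to the loading event.
(f) Entailed — this follows by dropping conjuncts from the buttering event's description.

(a), (b), (c), (d), (f)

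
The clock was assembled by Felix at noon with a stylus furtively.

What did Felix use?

'with a stylus' marks the instrument of the assembling event.

a stylus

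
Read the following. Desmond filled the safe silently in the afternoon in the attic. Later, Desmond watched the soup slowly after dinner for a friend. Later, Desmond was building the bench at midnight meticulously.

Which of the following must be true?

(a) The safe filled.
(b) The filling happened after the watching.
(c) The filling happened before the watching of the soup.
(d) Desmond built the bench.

(a) Entailed — 'Desmond filled the safe' is causative; it entails the inchoative 'the safe filled'.
(b) Not entailed — the narrative places the filling before the watching, not after.
(c) Entailed — the narrative places the filling before the watching.
(d) Not entailed — 'was building' is progressive on an accomplishment; it does not entail the completed 'built'.

(a), (c)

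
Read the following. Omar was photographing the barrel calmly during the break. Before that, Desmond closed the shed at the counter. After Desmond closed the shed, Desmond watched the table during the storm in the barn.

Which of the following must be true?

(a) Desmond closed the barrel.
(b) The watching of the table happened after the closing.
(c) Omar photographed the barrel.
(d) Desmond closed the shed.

(b), (d)

(a) Not entailed — Desmond closed the shed, not the barrel; the barrel belongs to the photographing event.
(b) Entailed — the narrative places the closing before the watching.
(c) Not entailed — 'was photographing' is progressive on an accomplishment; it does not entail the completed 'photographed'.
(d) Entailed — dropping 'at the counter' leaves a sub-description the original still satisfies.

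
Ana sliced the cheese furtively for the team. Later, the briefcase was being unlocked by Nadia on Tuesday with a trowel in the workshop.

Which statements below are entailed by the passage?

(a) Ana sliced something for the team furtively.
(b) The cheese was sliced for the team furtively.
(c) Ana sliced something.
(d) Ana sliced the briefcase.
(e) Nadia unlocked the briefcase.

(a) Entailed — generalizing the patient leaves a sub-description the original still satisfies.
(b) Entailed — generalizing the agent leaves a sub-description the original still satisfies.
(c) Entailed — dropping 'for the team', 'furtively' and generalizing the patient leaves a sub-description the original still satisfies.
(d) Not entailed — Ana sliced the cheese, not the briefcase; the briefcase belongs to the unlocking event.
(e) Not entailed — 'was unlocking' is progressive on an accomplishment; it does not entail the completed 'unlocked'.

(a), (b), (c)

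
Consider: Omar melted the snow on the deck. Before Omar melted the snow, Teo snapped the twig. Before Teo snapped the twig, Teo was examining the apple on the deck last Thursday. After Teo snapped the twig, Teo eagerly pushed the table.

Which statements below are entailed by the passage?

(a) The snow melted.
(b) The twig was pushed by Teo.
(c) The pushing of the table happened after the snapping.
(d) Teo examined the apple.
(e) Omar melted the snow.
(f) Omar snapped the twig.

(a) Entailed — 'Omar melted the snow' is causative; it entails the inchoative 'the snow melted'.
(b) Not entailed — Teo pushed the table, not the twig; the twig belongs to the snapping event.
(c) Entailed — the narrative places the snapping before the pushing.
(d) Entailed — 'examine' is an activity; 'was examining' entails that some examining happened, so 'examined' holds.
(e) Entailed — this follows by dropping conjuncts from the melting event's description.
(f) Not entailed — the passage has Teo snapping the twig, not Omar.

(a), (c), (d), (e)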